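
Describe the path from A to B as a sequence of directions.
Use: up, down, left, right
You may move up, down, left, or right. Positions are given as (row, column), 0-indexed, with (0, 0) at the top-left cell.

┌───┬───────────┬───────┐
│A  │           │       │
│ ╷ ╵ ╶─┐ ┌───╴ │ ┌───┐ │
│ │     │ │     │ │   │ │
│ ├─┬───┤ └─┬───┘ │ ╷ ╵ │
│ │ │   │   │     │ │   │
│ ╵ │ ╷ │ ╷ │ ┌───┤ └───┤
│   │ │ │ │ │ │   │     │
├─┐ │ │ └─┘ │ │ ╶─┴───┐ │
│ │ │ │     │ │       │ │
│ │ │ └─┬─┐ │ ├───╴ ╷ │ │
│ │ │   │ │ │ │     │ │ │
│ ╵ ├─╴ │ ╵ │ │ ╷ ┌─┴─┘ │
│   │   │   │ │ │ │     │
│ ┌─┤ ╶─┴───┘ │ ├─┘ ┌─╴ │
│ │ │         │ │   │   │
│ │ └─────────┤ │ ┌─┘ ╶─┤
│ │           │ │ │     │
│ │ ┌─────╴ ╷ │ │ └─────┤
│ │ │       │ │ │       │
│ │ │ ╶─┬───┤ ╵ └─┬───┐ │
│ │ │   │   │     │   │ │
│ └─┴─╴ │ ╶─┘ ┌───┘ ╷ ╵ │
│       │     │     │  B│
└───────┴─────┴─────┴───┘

Finding the path and converting it to directions:
Path through cells: (0,0) → (0,1) → (1,1) → (1,2) → (0,2) → (0,3) → (0,4) → (1,4) → (2,4) → (2,5) → (3,5) → (4,5) → (4,4) → (4,3) → (3,3) → (2,3) → (2,2) → (3,2) → (4,2) → (5,2) → (5,3) → (6,3) → (6,2) → (7,2) → (7,3) → (7,4) → (7,5) → (7,6) → (6,6) → (5,6) → (4,6) → (3,6) → (2,6) → (2,7) → (2,8) → (1,8) → (0,8) → (0,9) → (0,10) → (0,11) → (1,11) → (2,11) → (2,10) → (1,10) → (1,9) → (2,9) → (3,9) → (3,10) → (3,11) → (4,11) → (5,11) → (6,11) → (6,10) → (6,9) → (7,9) → (7,8) → (8,8) → (9,8) → (9,9) → (9,10) → (9,11) → (10,11) → (11,11)
Directions: right, down, right, up, right, right, down, down, right, down, down, left, left, up, up, left, down, down, down, right, down, left, down, right, right, right, right, up, up, up, up, up, right, right, up, up, right, right, right, down, down, left, up, left, down, down, right, right, down, down, down, left, left, down, left, down, down, right, right, right, down, down

Solution:

┌───┬───────────┬───────┐
│A ↓│↱ → ↓      │↱ → → ↓│
│ ╷ ╵ ╶─┐ ┌───╴ │ ┌───┐ │
│ │↳ ↑  │↓│     │↑│↓ ↰│↓│
│ ├─┬───┤ └─┬───┘ │ ╷ ╵ │
│ │ │↓ ↰│↳ ↓│↱ → ↑│↓│↑ ↲│
│ ╵ │ ╷ │ ╷ │ ┌───┤ └───┤
│   │↓│↑│ │↓│↑│   │↳ → ↓│
├─┐ │ │ └─┘ │ │ ╶─┴───┐ │
│ │ │↓│↑ ← ↲│↑│       │↓│
│ │ │ └─┬─┐ │ ├───╴ ╷ │ │
│ │ │↳ ↓│ │ │↑│     │ │↓│
│ ╵ ├─╴ │ ╵ │ │ ╷ ┌─┴─┘ │
│   │↓ ↲│   │↑│ │ │↓ ← ↲│
│ ┌─┤ ╶─┴───┘ │ ├─┘ ┌─╴ │
│ │ │↳ → → → ↑│ │↓ ↲│   │
│ │ └─────────┤ │ ┌─┘ ╶─┤
│ │           │ │↓│     │
│ │ ┌─────╴ ╷ │ │ └─────┤
│ │ │       │ │ │↳ → → ↓│
│ │ │ ╶─┬───┤ ╵ └─┬───┐ │
│ │ │   │   │     │   │↓│
│ └─┴─╴ │ ╶─┘ ┌───┘ ╷ ╵ │
│       │     │     │  B│
└───────┴─────┴─────┴───┘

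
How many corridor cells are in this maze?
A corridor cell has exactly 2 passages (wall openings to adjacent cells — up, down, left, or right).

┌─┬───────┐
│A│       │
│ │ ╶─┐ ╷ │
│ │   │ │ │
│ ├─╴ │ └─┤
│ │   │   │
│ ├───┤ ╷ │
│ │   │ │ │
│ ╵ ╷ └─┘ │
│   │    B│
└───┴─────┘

Counting cells with exactly 2 passages:
Total corridor cells: 19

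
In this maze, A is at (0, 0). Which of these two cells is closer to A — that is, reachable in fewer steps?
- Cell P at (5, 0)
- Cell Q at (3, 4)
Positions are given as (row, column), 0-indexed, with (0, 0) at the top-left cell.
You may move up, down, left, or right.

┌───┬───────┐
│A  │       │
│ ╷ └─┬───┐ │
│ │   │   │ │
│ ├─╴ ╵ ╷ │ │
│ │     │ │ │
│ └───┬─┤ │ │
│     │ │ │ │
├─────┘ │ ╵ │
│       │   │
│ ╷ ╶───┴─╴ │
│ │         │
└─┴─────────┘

Shortest path A → P at (5, 0): 19 steps
Shortest path A → Q at (3, 4): 9 steps

Q is closer (9 steps vs 19 steps).

Path to P:

┌───┬───────┐
│A ↓│       │
│ ╷ └─┬───┐ │
│ │↳ ↓│↱ ↓│ │
│ ├─╴ ╵ ╷ │ │
│ │  ↳ ↑│↓│ │
│ └───┬─┤ │ │
│     │ │↓│ │
├─────┘ │ ╵ │
│↓ ↰    │↳ ↓│
│ ╷ ╶───┴─╴ │
│P│↑ ← ← ← ↲│
└─┴─────────┘

Path to Q:

┌───┬───────┐
│A ↓│       │
│ ╷ └─┬───┐ │
│ │↳ ↓│↱ ↓│ │
│ ├─╴ ╵ ╷ │ │
│ │  ↳ ↑│↓│ │
│ └───┬─┤ │ │
│     │ │Q│ │
├─────┘ │ ╵ │
│       │   │
│ ╷ ╶───┴─╴ │
│ │         │
└─┴─────────┘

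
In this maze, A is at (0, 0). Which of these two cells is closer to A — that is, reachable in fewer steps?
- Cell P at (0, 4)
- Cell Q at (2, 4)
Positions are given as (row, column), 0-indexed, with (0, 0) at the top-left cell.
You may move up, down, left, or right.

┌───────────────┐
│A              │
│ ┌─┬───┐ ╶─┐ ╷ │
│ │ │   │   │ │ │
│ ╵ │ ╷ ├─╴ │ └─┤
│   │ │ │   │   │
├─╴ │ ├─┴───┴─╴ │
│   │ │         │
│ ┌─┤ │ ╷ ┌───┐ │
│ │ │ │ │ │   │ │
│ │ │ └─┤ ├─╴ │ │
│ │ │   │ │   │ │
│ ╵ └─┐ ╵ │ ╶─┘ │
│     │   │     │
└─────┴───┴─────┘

Shortest path A → P at (0, 4): 4 steps
Shortest path A → Q at (2, 4): 8 steps

P is closer (4 steps vs 8 steps).

Path to P:

┌───────────────┐
│A → → → P      │
│ ┌─┬───┐ ╶─┐ ╷ │
│ │ │   │   │ │ │
│ ╵ │ ╷ ├─╴ │ └─┤
│   │ │ │   │   │
├─╴ │ ├─┴───┴─╴ │
│   │ │         │
│ ┌─┤ │ ╷ ┌───┐ │
│ │ │ │ │ │   │ │
│ │ │ └─┤ ├─╴ │ │
│ │ │   │ │   │ │
│ ╵ └─┐ ╵ │ ╶─┘ │
│     │   │     │
└─────┴───┴─────┘

Path to Q:

┌───────────────┐
│A → → → ↓      │
│ ┌─┬───┐ ╶─┐ ╷ │
│ │ │   │↳ ↓│ │ │
│ ╵ │ ╷ ├─╴ │ └─┤
│   │ │ │Q ↲│   │
├─╴ │ ├─┴───┴─╴ │
│   │ │         │
│ ┌─┤ │ ╷ ┌───┐ │
│ │ │ │ │ │   │ │
│ │ │ └─┤ ├─╴ │ │
│ │ │   │ │   │ │
│ ╵ └─┐ ╵ │ ╶─┘ │
│     │   │     │
└─────┴───┴─────┘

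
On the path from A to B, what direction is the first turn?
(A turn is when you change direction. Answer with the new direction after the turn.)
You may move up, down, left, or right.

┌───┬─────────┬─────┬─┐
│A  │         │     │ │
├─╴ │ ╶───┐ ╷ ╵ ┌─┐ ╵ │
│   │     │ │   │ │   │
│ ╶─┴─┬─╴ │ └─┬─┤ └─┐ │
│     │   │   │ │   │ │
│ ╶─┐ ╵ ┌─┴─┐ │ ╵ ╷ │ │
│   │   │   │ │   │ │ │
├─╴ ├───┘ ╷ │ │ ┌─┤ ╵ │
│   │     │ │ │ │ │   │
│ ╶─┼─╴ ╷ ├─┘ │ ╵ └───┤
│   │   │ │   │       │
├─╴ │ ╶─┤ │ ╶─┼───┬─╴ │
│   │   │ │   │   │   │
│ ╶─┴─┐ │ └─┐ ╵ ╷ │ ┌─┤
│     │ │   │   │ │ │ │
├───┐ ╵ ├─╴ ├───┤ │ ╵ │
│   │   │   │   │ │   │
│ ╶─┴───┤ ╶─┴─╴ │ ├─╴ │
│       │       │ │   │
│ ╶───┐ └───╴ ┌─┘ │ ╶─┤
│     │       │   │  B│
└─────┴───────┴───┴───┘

Directions: right, down, left, down, right, right, down, right, up, right, up, left, left, up, right, right, right, right, down, right, up, right, right, down, right, down, down, down, left, up, up, left, down, left, down, down, right, right, right, down, left, down, down, right, down, left, down, right
First turn direction: down

Solution:

┌───┬─────────┬─────┬─┐
│A ↓│↱ → → → ↓│↱ → ↓│ │
├─╴ │ ╶───┐ ╷ ╵ ┌─┐ ╵ │
│↓ ↲│↑ ← ↰│ │↳ ↑│ │↳ ↓│
│ ╶─┴─┬─╴ │ └─┬─┤ └─┐ │
│↳ → ↓│↱ ↑│   │ │↓ ↰│↓│
│ ╶─┐ ╵ ┌─┴─┐ │ ╵ ╷ │ │
│   │↳ ↑│   │ │↓ ↲│↑│↓│
├─╴ ├───┘ ╷ │ │ ┌─┤ ╵ │
│   │     │ │ │↓│ │↑ ↲│
│ ╶─┼─╴ ╷ ├─┘ │ ╵ └───┤
│   │   │ │   │↳ → → ↓│
├─╴ │ ╶─┤ │ ╶─┼───┬─╴ │
│   │   │ │   │   │↓ ↲│
│ ╶─┴─┐ │ └─┐ ╵ ╷ │ ┌─┤
│     │ │   │   │ │↓│ │
├───┐ ╵ ├─╴ ├───┤ │ ╵ │
│   │   │   │   │ │↳ ↓│
│ ╶─┴───┤ ╶─┴─╴ │ ├─╴ │
│       │       │ │↓ ↲│
│ ╶───┐ └───╴ ┌─┘ │ ╶─┤
│     │       │   │↳ B│
└─────┴───────┴───┴───┘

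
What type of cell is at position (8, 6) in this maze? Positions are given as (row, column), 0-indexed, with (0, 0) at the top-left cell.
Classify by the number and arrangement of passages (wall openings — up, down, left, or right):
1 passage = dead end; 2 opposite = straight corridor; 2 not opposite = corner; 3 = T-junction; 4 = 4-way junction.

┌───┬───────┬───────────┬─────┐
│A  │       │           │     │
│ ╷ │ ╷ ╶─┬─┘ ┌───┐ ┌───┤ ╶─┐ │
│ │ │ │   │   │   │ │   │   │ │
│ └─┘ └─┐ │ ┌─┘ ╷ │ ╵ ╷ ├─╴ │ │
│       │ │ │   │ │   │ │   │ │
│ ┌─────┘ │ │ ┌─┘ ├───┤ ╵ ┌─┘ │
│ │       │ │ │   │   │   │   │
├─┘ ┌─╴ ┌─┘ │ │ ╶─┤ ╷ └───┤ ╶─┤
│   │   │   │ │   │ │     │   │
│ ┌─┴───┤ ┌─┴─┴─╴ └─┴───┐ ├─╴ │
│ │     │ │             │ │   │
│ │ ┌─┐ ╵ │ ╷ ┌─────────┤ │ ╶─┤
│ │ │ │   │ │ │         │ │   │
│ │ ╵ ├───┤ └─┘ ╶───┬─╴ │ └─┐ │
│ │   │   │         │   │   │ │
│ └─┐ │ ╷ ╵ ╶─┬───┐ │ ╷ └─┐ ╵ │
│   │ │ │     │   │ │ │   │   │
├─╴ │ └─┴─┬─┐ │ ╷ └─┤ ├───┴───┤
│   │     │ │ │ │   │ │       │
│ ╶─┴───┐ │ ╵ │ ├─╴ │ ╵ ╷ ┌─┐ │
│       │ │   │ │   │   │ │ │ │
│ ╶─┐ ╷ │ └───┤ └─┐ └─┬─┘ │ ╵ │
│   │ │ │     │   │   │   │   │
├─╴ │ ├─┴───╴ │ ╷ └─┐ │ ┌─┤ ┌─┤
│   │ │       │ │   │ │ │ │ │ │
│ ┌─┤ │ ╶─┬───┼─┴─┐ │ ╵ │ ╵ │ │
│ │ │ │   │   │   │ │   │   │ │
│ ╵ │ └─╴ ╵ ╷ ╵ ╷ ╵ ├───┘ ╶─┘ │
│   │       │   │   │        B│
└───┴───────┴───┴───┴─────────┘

Checking cell at (8, 6):
Number of passages: 2
Cell type: corner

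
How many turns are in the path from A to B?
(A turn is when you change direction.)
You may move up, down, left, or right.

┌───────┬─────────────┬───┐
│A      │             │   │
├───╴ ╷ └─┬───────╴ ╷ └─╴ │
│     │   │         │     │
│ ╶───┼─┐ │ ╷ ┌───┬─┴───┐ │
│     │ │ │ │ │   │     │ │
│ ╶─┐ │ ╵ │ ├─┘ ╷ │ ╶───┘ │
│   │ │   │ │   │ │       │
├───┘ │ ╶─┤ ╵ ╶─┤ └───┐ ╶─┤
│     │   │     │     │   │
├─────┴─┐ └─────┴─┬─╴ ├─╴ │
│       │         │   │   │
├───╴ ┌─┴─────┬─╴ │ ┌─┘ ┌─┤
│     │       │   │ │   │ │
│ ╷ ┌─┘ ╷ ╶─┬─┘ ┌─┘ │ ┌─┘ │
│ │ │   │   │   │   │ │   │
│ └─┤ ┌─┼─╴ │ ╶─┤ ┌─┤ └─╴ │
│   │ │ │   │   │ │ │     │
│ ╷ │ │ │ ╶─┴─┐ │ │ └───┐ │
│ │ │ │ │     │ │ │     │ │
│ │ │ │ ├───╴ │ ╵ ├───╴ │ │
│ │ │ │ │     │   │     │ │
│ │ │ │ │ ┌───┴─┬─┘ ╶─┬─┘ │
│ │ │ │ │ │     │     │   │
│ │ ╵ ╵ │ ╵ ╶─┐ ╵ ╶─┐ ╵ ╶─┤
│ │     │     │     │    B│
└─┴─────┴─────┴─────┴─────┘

Directions: right, right, right, down, right, down, down, left, down, right, down, right, right, right, right, down, left, down, left, down, right, down, down, right, up, up, up, right, up, up, right, up, left, left, up, up, left, down, left, down, left, up, up, up, right, right, right, right, up, right, down, right, right, down, down, left, down, right, down, left, down, left, down, down, right, right, down, down, down, left, down, right
Number of turns: 48

Solution:

┌───────┬─────────────┬───┐
│A → → ↓│          ↱ ↓│   │
├───╴ ╷ └─┬───────╴ ╷ └─╴ │
│     │↳ ↓│↱ → → → ↑│↳ → ↓│
│ ╶───┼─┐ │ ╷ ┌───┬─┴───┐ │
│     │ │↓│↑│ │↓ ↰│     │↓│
│ ╶─┐ │ ╵ │ ├─┘ ╷ │ ╶───┘ │
│   │ │↓ ↲│↑│↓ ↲│↑│    ↓ ↲│
├───┘ │ ╶─┤ ╵ ╶─┤ └───┐ ╶─┤
│     │↳ ↓│↑ ↲  │↑ ← ↰│↳ ↓│
├─────┴─┐ └─────┴─┬─╴ ├─╴ │
│       │↳ → → → ↓│↱ ↑│↓ ↲│
├───╴ ┌─┴─────┬─╴ │ ┌─┘ ┌─┤
│     │       │↓ ↲│↑│↓ ↲│ │
│ ╷ ┌─┘ ╷ ╶─┬─┘ ┌─┘ │ ┌─┘ │
│ │ │   │   │↓ ↲│↱ ↑│↓│   │
│ └─┤ ┌─┼─╴ │ ╶─┤ ┌─┤ └─╴ │
│   │ │ │   │↳ ↓│↑│ │↳ → ↓│
│ ╷ │ │ │ ╶─┴─┐ │ │ └───┐ │
│ │ │ │ │     │↓│↑│     │↓│
│ │ │ │ ├───╴ │ ╵ ├───╴ │ │
│ │ │ │ │     │↳ ↑│     │↓│
│ │ │ │ │ ┌───┴─┬─┘ ╶─┬─┘ │
│ │ │ │ │ │     │     │↓ ↲│
│ │ ╵ ╵ │ ╵ ╶─┐ ╵ ╶─┐ ╵ ╶─┤
│ │     │     │     │  ↳ B│
└─┴─────┴─────┴─────┴─────┘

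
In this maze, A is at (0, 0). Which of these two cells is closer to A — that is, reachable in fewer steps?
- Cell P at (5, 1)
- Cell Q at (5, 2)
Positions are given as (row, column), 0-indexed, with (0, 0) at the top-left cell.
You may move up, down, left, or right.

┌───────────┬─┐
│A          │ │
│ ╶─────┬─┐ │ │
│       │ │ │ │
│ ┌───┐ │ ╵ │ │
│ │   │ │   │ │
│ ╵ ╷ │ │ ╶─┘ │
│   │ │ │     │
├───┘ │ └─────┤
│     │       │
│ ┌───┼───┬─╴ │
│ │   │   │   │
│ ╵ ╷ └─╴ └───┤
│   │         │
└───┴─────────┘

Shortest path A → P at (5, 1): 14 steps
Shortest path A → Q at (5, 2): 15 steps

P is closer (14 steps vs 15 steps).

Path to P:

┌───────────┬─┐
│A          │ │
│ ╶─────┬─┐ │ │
│↓      │ │ │ │
│ ┌───┐ │ ╵ │ │
│↓│↱ ↓│ │   │ │
│ ╵ ╷ │ │ ╶─┘ │
│↳ ↑│↓│ │     │
├───┘ │ └─────┤
│↓ ← ↲│       │
│ ┌───┼───┬─╴ │
│↓│P  │   │   │
│ ╵ ╷ └─╴ └───┤
│↳ ↑│         │
└───┴─────────┘

Path to Q:

┌───────────┬─┐
│A          │ │
│ ╶─────┬─┐ │ │
│↓      │ │ │ │
│ ┌───┐ │ ╵ │ │
│↓│↱ ↓│ │   │ │
│ ╵ ╷ │ │ ╶─┘ │
│↳ ↑│↓│ │     │
├───┘ │ └─────┤
│↓ ← ↲│       │
│ ┌───┼───┬─╴ │
│↓│↱ Q│   │   │
│ ╵ ╷ └─╴ └───┤
│↳ ↑│         │
└───┴─────────┘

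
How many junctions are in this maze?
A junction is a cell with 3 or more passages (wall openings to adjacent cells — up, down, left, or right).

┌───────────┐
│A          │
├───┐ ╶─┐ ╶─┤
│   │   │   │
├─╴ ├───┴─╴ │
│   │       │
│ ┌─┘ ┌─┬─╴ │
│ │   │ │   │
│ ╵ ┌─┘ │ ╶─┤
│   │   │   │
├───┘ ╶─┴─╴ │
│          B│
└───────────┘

Checking each cell for number of passages:

Junctions found (3+ passages):
  (0, 2): 3 passages
  (0, 4): 3 passages
  (2, 5): 3 passages
  (5, 2): 3 passages
Total junctions: 4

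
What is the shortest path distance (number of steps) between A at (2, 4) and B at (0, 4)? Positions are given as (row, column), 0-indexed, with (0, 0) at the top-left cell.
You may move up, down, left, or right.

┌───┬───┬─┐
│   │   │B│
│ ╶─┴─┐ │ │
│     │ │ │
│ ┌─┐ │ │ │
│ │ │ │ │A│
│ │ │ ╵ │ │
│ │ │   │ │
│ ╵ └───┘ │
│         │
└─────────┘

Finding path from (2, 4) to (0, 4):
Path: (2,4) → (1,4) → (0,4)
Distance: 2 steps

Solution:

┌───┬───┬─┐
│   │   │B│
│ ╶─┴─┐ │ │
│     │ │↑│
│ ┌─┐ │ │ │
│ │ │ │ │A│
│ │ │ ╵ │ │
│ │ │   │ │
│ ╵ └───┘ │
│         │
└─────────┘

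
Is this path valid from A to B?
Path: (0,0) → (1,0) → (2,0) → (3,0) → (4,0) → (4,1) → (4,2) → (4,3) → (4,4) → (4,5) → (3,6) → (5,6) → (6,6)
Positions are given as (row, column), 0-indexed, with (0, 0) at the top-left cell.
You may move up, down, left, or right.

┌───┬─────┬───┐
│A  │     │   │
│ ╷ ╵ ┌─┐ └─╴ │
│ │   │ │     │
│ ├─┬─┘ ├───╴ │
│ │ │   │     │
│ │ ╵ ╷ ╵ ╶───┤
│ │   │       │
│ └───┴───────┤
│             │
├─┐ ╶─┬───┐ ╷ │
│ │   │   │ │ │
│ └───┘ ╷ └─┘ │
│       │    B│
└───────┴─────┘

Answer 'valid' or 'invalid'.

Checking path validity:
Result: Invalid move at step 10: cannot move from (4, 5) to (3, 6).

invalid

Correct solution:

┌───┬─────┬───┐
│A  │     │   │
│ ╷ ╵ ┌─┐ └─╴ │
│↓│   │ │     │
│ ├─┬─┘ ├───╴ │
│↓│ │   │     │
│ │ ╵ ╷ ╵ ╶───┤
│↓│   │       │
│ └───┴───────┤
│↳ → → → → → ↓│
├─┐ ╶─┬───┐ ╷ │
│ │   │   │ │↓│
│ └───┘ ╷ └─┘ │
│       │    B│
└───────┴─────┘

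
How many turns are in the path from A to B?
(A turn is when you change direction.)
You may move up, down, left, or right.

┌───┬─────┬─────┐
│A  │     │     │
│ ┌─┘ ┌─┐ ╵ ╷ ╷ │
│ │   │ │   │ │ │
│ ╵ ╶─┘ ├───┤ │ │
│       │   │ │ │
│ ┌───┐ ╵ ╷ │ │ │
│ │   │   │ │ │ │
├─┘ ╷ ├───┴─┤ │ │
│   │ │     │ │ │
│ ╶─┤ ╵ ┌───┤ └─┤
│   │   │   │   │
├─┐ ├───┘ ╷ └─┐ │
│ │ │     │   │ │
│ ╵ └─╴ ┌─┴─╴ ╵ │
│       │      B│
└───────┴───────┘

Directions: down, down, right, up, right, up, right, right, down, right, up, right, down, down, down, down, down, right, down, down
Number of turns: 12

Solution:

┌───┬─────┬─────┐
│A  │↱ → ↓│↱ ↓  │
│ ┌─┘ ┌─┐ ╵ ╷ ╷ │
│↓│↱ ↑│ │↳ ↑│↓│ │
│ ╵ ╶─┘ ├───┤ │ │
│↳ ↑    │   │↓│ │
│ ┌───┐ ╵ ╷ │ │ │
│ │   │   │ │↓│ │
├─┘ ╷ ├───┴─┤ │ │
│   │ │     │↓│ │
│ ╶─┤ ╵ ┌───┤ └─┤
│   │   │   │↳ ↓│
├─┐ ├───┘ ╷ └─┐ │
│ │ │     │   │↓│
│ ╵ └─╴ ┌─┴─╴ ╵ │
│       │      B│
└───────┴───────┘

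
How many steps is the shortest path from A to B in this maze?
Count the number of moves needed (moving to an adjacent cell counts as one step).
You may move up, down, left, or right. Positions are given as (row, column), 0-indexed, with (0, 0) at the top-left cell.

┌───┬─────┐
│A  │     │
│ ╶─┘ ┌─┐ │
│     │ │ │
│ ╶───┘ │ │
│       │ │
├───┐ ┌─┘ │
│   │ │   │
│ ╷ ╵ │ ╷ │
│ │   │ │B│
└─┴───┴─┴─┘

Using BFS to find shortest path:
Start: (0, 0), End: (4, 4)
Path found:
(0,0) → (1,0) → (1,1) → (1,2) → (0,2) → (0,3) → (0,4) → (1,4) → (2,4) → (3,4) → (4,4)
Number of steps: 10

Solution:

┌───┬─────┐
│A  │↱ → ↓│
│ ╶─┘ ┌─┐ │
│↳ → ↑│ │↓│
│ ╶───┘ │ │
│       │↓│
├───┐ ┌─┘ │
│   │ │  ↓│
│ ╷ ╵ │ ╷ │
│ │   │ │B│
└─┴───┴─┴─┘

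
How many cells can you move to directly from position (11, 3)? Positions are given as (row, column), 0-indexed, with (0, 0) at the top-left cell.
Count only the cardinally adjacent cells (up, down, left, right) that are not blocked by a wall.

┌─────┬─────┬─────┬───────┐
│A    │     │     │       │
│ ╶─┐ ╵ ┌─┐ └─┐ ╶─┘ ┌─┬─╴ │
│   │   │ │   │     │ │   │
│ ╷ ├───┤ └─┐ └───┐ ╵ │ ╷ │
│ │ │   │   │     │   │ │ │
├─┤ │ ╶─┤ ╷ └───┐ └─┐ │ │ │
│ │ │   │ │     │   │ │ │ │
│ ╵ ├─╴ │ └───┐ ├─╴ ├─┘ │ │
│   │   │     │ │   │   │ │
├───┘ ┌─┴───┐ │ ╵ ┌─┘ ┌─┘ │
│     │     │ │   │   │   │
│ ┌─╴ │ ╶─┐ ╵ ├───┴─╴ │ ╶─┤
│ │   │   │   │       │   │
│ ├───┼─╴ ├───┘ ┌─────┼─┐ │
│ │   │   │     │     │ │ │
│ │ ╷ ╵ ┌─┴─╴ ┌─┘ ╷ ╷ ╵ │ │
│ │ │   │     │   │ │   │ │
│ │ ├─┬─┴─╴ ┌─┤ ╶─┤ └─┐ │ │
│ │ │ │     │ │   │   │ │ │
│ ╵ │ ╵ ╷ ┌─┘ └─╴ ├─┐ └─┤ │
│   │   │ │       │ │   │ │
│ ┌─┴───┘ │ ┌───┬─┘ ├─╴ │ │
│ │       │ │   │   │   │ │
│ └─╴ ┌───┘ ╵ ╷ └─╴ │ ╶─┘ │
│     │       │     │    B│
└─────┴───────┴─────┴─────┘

Checking passable neighbors of (11, 3):
Neighbors: (11, 2), (11, 4)
Count: 2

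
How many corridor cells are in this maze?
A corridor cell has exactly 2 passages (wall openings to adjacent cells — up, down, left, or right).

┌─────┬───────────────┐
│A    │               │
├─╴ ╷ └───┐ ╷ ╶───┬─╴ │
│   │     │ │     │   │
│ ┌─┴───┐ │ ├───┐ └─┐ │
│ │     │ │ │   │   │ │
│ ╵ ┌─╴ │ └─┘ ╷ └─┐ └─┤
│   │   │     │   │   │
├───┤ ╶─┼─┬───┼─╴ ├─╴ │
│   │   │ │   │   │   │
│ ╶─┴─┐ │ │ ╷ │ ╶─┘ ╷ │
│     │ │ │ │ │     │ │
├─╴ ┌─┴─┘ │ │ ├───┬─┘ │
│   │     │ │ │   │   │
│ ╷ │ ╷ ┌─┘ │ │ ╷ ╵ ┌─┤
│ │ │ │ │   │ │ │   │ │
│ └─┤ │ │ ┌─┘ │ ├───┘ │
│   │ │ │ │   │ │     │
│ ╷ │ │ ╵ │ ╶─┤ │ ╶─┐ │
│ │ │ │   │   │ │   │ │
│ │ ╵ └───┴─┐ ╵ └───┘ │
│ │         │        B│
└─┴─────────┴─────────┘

Counting cells with exactly 2 passages:
Total corridor cells: 95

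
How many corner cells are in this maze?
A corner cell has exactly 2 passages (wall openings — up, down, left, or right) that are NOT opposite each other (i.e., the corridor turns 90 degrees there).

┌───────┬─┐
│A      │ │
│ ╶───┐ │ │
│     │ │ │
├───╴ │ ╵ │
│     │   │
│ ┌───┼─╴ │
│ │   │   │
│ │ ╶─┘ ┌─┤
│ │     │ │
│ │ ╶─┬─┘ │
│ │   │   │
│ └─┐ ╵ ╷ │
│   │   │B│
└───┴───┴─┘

Counting corner cells (2 non-opposite passages):
Total corners: 17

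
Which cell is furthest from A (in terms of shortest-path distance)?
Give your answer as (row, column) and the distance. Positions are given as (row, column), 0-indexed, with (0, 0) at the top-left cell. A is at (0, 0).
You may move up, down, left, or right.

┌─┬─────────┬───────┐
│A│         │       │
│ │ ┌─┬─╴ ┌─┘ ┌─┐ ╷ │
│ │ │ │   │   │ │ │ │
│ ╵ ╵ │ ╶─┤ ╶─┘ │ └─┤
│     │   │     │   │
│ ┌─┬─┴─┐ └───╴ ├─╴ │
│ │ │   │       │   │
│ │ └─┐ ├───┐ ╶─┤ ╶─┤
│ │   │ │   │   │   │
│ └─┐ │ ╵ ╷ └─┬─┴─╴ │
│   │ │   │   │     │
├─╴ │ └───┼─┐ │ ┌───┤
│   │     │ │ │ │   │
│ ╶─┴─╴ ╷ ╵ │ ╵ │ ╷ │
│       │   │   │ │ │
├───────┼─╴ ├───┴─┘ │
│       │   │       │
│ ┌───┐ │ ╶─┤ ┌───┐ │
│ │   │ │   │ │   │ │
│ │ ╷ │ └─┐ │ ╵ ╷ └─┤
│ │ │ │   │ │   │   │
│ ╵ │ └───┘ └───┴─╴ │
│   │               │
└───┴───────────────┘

Computing BFS distances from A to all cells:
Furthest cell: (3, 2)
Distance: 47 steps

Path from A to the furthest cell:

┌─┬─────────┬───────┐
│A│↱ → → ↓  │↱ → ↓  │
│ │ ┌─┬─╴ ┌─┘ ┌─┐ ╷ │
│↓│↑│ │↓ ↲│↱ ↑│ │↓│ │
│ ╵ ╵ │ ╶─┤ ╶─┘ │ └─┤
│↳ ↑  │↳ ↓│↑ ← ↰│↳ ↓│
│ ┌─┬─┴─┐ └───╴ ├─╴ │
│ │ │B ↰│↳ → → ↑│↓ ↲│
│ │ └─┐ ├───┐ ╶─┤ ╶─┤
│ │   │↑│↓ ↰│   │↳ ↓│
│ └─┐ │ ╵ ╷ └─┬─┴─╴ │
│   │ │↑ ↲│↑ ↰│↓ ← ↲│
├─╴ │ └───┼─┐ │ ┌───┤
│   │     │ │↑│↓│   │
│ ╶─┴─╴ ╷ ╵ │ ╵ │ ╷ │
│       │   │↑ ↲│ │ │
├───────┼─╴ ├───┴─┘ │
│       │   │       │
│ ┌───┐ │ ╶─┤ ┌───┐ │
│ │   │ │   │ │   │ │
│ │ ╷ │ └─┐ │ ╵ ╷ └─┤
│ │ │ │   │ │   │   │
│ ╵ │ └───┘ └───┴─╴ │
│   │               │
└───┴───────────────┘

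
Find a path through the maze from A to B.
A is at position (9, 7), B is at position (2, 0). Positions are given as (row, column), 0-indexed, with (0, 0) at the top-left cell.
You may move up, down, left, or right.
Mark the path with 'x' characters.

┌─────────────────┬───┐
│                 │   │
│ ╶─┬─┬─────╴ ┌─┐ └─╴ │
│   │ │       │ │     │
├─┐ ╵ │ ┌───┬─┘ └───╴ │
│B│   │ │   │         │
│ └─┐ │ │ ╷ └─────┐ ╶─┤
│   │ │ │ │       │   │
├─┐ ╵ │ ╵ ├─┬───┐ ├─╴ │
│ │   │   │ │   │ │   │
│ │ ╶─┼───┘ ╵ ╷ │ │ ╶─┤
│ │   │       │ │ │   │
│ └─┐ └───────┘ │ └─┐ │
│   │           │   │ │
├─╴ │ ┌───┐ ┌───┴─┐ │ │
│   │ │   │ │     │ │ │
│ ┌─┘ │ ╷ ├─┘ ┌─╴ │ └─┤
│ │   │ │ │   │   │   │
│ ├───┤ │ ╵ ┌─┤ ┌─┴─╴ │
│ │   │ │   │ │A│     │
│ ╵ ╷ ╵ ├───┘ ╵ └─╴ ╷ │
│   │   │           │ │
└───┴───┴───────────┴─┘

Finding the shortest path from (9, 7) to (2, 0):
Path length: 44 steps
Directions: down → right → right → up → right → up → left → up → up → left → up → up → up → left → left → left → up → left → down → down → left → up → up → up → right → right → right → up → left → left → left → left → left → left → down → right → down → right → down → down → left → up → left → up

Solution:

┌─────────────────┬───┐
│x x x x x x x    │   │
│ ╶─┬─┬─────╴ ┌─┐ └─╴ │
│x x│ │x x x x│ │     │
├─┐ ╵ │ ┌───┬─┘ └───╴ │
│B│x x│x│x x│         │
│ └─┐ │ │ ╷ └─────┐ ╶─┤
│x x│x│x│x│x x x x│   │
├─┐ ╵ │ ╵ ├─┬───┐ ├─╴ │
│ │x x│x x│ │   │x│   │
│ │ ╶─┼───┘ ╵ ╷ │ │ ╶─┤
│ │   │       │ │x│   │
│ └─┐ └───────┘ │ └─┐ │
│   │           │x x│ │
├─╴ │ ┌───┐ ┌───┴─┐ │ │
│   │ │   │ │     │x│ │
│ ┌─┘ │ ╷ ├─┘ ┌─╴ │ └─┤
│ │   │ │ │   │   │x x│
│ ├───┤ │ ╵ ┌─┤ ┌─┴─╴ │
│ │   │ │   │ │A│  x x│
│ ╵ ╷ ╵ ├───┘ ╵ └─╴ ╷ │
│   │   │      x x x│ │
└───┴───┴───────────┴─┘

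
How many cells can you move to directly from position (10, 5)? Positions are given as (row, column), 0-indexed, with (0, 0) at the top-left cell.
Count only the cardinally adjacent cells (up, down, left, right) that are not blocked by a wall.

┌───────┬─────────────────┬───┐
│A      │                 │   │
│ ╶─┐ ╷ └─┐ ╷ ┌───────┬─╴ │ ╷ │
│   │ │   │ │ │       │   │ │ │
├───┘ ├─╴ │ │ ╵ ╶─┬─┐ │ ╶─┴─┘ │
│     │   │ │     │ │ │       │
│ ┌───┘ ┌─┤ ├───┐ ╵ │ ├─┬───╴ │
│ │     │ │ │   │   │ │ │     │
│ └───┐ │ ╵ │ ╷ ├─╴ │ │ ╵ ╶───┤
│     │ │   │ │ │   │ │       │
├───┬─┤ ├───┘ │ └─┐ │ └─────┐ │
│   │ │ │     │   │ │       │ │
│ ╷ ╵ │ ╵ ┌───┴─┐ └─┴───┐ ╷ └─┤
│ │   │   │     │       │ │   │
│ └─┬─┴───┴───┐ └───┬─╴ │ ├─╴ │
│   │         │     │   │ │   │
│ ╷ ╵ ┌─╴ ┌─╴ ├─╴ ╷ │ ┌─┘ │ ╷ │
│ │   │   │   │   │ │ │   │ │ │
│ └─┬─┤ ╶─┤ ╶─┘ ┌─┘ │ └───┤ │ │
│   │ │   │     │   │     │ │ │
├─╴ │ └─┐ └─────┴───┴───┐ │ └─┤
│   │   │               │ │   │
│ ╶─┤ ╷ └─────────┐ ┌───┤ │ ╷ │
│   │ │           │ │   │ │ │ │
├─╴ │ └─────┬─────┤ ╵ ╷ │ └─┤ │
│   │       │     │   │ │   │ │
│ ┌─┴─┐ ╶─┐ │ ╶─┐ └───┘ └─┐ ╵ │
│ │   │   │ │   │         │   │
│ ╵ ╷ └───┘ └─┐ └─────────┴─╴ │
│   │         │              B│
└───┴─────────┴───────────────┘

Checking passable neighbors of (10, 5):
Neighbors: (10, 4), (10, 6)
Count: 2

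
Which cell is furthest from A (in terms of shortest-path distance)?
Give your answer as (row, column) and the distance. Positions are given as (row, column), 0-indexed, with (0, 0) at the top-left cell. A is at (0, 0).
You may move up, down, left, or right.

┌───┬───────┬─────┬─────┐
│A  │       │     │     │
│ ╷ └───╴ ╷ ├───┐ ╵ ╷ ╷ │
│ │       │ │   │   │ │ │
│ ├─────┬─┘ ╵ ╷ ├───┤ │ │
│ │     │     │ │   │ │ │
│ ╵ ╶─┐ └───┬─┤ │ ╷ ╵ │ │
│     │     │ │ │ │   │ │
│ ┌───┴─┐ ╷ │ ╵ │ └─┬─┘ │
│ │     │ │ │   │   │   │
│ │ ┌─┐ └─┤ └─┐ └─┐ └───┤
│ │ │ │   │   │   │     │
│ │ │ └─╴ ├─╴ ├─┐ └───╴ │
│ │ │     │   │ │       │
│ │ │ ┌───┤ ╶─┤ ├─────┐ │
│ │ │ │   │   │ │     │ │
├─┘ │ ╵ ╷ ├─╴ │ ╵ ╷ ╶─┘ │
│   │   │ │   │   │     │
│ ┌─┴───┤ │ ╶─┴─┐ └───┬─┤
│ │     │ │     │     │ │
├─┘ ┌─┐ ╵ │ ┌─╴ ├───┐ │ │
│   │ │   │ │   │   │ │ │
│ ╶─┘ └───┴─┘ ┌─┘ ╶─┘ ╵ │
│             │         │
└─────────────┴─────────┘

Computing BFS distances from A to all cells:
Furthest cell: (9, 0)
Distance: 59 steps

Path from A to the furthest cell:

┌───┬───────┬─────┬─────┐
│A  │       │     │     │
│ ╷ └───╴ ╷ ├───┐ ╵ ╷ ╷ │
│↓│       │ │   │   │ │ │
│ ├─────┬─┘ ╵ ╷ ├───┤ │ │
│↓│↱ → ↓│     │ │   │ │ │
│ ╵ ╶─┐ └───┬─┤ │ ╷ ╵ │ │
│↳ ↑  │↳ → ↓│ │ │ │   │ │
│ ┌───┴─┐ ╷ │ ╵ │ └─┬─┘ │
│ │↓ ← ↰│ │↓│   │   │   │
│ │ ┌─┐ └─┤ └─┐ └─┐ └───┤
│ │↓│ │↑ ↰│↳ ↓│   │     │
│ │ │ └─╴ ├─╴ ├─┐ └───╴ │
│ │↓│↱ → ↑│↓ ↲│ │       │
│ │ │ ┌───┤ ╶─┤ ├─────┐ │
│ │↓│↑│↓ ↰│↳ ↓│ │     │ │
├─┘ │ ╵ ╷ ├─╴ │ ╵ ╷ ╶─┘ │
│↓ ↲│↑ ↲│↑│↓ ↲│   │     │
│ ┌─┴───┤ │ ╶─┴─┐ └───┬─┤
│B│↱ → ↓│↑│↳ → ↓│     │ │
├─┘ ┌─┐ ╵ │ ┌─╴ ├───┐ │ │
│↱ ↑│ │↳ ↑│ │↓ ↲│   │ │ │
│ ╶─┘ └───┴─┘ ┌─┘ ╶─┘ ╵ │
│↑ ← ← ← ← ← ↲│         │
└─────────────┴─────────┘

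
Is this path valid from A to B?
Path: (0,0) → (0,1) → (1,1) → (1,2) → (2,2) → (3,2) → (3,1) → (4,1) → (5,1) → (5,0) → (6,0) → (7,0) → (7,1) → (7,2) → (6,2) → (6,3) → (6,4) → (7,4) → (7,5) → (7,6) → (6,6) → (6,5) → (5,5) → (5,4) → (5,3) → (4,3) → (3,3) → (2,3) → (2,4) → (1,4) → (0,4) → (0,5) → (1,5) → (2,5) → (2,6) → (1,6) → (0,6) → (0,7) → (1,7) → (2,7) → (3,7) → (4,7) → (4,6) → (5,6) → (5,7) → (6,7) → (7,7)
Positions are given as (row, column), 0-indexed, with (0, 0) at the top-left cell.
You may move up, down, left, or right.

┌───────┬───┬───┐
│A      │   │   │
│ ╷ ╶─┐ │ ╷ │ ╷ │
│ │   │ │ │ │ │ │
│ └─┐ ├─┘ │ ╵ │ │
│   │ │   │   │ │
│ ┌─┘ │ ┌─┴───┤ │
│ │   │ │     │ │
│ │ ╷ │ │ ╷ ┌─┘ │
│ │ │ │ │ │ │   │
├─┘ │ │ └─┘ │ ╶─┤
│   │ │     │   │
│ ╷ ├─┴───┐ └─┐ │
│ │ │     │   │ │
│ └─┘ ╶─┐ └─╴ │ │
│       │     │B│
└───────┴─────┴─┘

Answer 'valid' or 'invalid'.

Checking path validity:
Result: All consecutive moves are passable.

valid

Correct solution:

┌───────┬───┬───┐
│A ↓    │↱ ↓│↱ ↓│
│ ╷ ╶─┐ │ ╷ │ ╷ │
│ │↳ ↓│ │↑│↓│↑│↓│
│ └─┐ ├─┘ │ ╵ │ │
│   │↓│↱ ↑│↳ ↑│↓│
│ ┌─┘ │ ┌─┴───┤ │
│ │↓ ↲│↑│     │↓│
│ │ ╷ │ │ ╷ ┌─┘ │
│ │↓│ │↑│ │ │↓ ↲│
├─┘ │ │ └─┘ │ ╶─┤
│↓ ↲│ │↑ ← ↰│↳ ↓│
│ ╷ ├─┴───┐ └─┐ │
│↓│ │↱ → ↓│↑ ↰│↓│
│ └─┘ ╶─┐ └─╴ │ │
│↳ → ↑  │↳ → ↑│B│
└───────┴─────┴─┘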